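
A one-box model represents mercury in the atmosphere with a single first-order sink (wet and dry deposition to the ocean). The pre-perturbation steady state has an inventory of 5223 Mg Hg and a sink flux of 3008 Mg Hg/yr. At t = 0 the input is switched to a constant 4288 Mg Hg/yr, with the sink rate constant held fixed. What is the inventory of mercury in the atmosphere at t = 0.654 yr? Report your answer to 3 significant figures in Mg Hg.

The sink rate constant is k = F₀/M₀ = 3008/5223 = 0.5759 yr⁻¹.
Solving dM/dt = F₁ − kM with M(0) = M₀ gives M(t) = F₁/k + (M₀ − F₁/k)·e^(−kt).
F₁/k = 4288/0.5759 = 7445.6 Mg Hg; kt = 0.5759 × 0.654 = 0.3766, e^(−kt) = 0.6862.
M(0.654) = 7445.6 + (5223 − 7445.6) × 0.6862 = 7445.6 − 1525 = 5920.5 Mg Hg.

5920 Mg Hg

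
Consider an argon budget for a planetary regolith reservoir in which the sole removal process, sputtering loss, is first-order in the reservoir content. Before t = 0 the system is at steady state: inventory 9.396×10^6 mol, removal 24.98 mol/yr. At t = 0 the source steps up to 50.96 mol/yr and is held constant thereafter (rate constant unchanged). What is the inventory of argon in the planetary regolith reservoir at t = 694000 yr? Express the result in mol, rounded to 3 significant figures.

1.76×10^7 mol

Residence time τ = M₀/F₀ = 376100 yr. The eventual steady state is M_∞ = M₀·(F₁/F₀) = 9.396×10^6 × 50.96/24.98 = 1.9168×10^7 mol.
The anomaly ΔM(t) = M(t) − M_∞ decays as ΔM₀·e^(−t/τ) with ΔM₀ = 9.396×10^6 − 1.9168×10^7 = −9.772×10^6 mol.
At t = 694000 yr, e^(−t/τ) = e^(−1.845) = 0.1580, so ΔM = −1.544×10^6 mol and M = 1.9168×10^7 − 1.544×10^6 = 1.7624×10^7 mol.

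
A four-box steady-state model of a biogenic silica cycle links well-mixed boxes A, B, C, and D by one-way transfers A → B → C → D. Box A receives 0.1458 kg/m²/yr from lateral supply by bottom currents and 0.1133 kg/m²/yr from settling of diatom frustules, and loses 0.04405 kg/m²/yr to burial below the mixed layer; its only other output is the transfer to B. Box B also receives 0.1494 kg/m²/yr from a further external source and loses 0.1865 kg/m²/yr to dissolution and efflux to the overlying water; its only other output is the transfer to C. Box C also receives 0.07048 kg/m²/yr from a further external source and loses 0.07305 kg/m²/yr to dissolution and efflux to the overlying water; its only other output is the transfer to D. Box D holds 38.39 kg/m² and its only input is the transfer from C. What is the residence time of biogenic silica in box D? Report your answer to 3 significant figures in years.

219 yr

Box A: F(A→B) = (0.1458 + 0.1133) − 0.04405 = 0.21505 kg/m²/yr.
Box B: F(B→C) = (0.21505 + 0.1494) − 0.1865 = 0.17795 kg/m²/yr.
Box C: F(C→D) = (0.17795 + 0.07048) − 0.07305 = 0.17538 kg/m²/yr.
Box D throughput = its input = 0.17538 kg/m²/yr; τ = 38.39 / 0.17538 = 218.9 yr.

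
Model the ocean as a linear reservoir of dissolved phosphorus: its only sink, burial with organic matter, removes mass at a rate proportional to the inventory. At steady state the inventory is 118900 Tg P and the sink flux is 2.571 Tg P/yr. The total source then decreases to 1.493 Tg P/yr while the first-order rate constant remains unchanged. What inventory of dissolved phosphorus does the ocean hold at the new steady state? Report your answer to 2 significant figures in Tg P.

69000 Tg P

Rate constant k = F/M = 2.571 / 118900 = 2.162×10^-5 yr⁻¹.
At the new steady state, source = k·M_new ⇒ M_new = 1.493 / 2.162×10^-5 = 69050 Tg P.
(Equivalently M_new = M × F_new/F_old = 118900 × 1.493/2.571.)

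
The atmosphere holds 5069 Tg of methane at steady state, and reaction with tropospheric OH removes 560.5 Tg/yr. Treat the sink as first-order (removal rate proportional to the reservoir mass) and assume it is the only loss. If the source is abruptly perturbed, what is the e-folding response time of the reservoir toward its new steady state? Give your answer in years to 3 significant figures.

9.04 yr

For a linear reservoir the response time equals the residence time τ = M/F.
τ = 5069 / 560.5 = 9.044 yr.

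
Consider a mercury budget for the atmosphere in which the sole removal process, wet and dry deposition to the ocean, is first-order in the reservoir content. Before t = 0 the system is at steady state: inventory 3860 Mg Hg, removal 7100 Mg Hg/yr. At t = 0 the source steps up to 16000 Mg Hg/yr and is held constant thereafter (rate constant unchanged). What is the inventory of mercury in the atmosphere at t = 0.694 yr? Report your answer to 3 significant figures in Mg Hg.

Residence time τ = M₀/F₀ = 0.5437 yr. The eventual steady state is M_∞ = M₀·(F₁/F₀) = 3860 × 16000/7100 = 8698.6 Mg Hg.
The anomaly ΔM(t) = M(t) − M_∞ decays as ΔM₀·e^(−t/τ) with ΔM₀ = 3860 − 8698.6 = −4839 Mg Hg.
At t = 0.694 yr, e^(−t/τ) = e^(−1.277) = 0.2790, so ΔM = −1350 Mg Hg and M = 8698.6 − 1350 = 7348.6 Mg Hg.

7350 Mg Hg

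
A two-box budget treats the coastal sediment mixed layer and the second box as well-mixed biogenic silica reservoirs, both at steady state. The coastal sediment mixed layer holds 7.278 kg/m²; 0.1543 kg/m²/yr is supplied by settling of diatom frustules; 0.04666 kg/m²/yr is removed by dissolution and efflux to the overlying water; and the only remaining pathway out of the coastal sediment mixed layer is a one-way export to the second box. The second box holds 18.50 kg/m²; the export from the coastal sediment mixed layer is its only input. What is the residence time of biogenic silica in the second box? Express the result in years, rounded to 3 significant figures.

Balance the coastal sediment mixed layer: ΣF_in = 0.15430 kg/m²/yr.
Export to the second box = ΣF_in − (0.04666) = 0.10764 kg/m²/yr.
At steady state the output of the second box equals its input, 0.10764 kg/m²/yr.
τ = M / F = 18.50 / 0.10764 = 171.9 yr.

172 yr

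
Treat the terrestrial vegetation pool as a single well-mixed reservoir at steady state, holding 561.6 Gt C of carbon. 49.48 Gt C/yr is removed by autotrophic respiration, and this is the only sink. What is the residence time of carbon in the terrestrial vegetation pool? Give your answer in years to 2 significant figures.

11 yr

τ = M / F = 561.6 / 49.48 = 11.35 yr.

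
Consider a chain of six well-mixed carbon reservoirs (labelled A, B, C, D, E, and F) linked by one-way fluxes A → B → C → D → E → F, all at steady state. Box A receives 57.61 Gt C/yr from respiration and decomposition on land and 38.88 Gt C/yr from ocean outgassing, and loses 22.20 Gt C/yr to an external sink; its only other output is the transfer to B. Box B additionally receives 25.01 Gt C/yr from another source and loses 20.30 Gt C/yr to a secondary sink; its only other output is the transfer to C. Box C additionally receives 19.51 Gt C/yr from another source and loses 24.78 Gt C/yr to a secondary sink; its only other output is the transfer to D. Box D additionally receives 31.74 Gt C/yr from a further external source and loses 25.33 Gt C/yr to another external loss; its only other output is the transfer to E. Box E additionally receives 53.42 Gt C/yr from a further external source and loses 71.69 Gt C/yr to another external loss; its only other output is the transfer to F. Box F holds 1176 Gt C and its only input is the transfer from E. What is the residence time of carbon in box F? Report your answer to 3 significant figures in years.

Box A: F(A→B) = (57.61 + 38.88) − 22.20 = 74.290 Gt C/yr.
Box B: F(B→C) = (74.290 + 25.01) − 20.30 = 79.000 Gt C/yr.
Box C: F(C→D) = (79.000 + 19.51) − 24.78 = 73.730 Gt C/yr.
Box D: F(D→E) = (73.730 + 31.74) − 25.33 = 80.140 Gt C/yr.
Box E: F(E→F) = (80.140 + 53.42) − 71.69 = 61.870 Gt C/yr.
Box F throughput = its input = 61.870 Gt C/yr; τ = 1176 / 61.870 = 19.01 yr.

19.0 yr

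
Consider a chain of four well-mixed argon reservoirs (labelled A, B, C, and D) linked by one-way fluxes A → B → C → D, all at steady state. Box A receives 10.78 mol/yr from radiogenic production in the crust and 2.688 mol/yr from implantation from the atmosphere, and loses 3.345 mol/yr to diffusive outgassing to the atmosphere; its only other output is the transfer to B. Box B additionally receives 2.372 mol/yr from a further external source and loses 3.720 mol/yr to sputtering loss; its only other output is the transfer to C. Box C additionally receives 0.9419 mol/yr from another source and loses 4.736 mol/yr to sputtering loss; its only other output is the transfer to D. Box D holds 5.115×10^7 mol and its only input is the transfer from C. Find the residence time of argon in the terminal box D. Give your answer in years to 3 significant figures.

Box A: F(A→B) = (10.78 + 2.688) − 3.345 = 10.123 mol/yr.
Box B: F(B→C) = (10.123 + 2.372) − 3.720 = 8.7750 mol/yr.
Box C: F(C→D) = (8.7750 + 0.9419) − 4.736 = 4.9809 mol/yr.
Box D throughput = its input = 4.9809 mol/yr; τ = 5.115×10^7 / 4.9809 = 1.027×10^7 yr.

1.03×10^7 yr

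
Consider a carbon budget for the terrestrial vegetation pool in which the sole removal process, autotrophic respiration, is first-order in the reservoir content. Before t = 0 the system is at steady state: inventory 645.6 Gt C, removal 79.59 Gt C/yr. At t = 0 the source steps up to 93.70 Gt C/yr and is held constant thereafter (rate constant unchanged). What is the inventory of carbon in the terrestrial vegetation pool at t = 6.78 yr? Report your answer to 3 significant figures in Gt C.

The sink rate constant is k = F₀/M₀ = 79.59/645.6 = 0.1233 yr⁻¹.
Solving dM/dt = F₁ − kM with M(0) = M₀ gives M(t) = F₁/k + (M₀ − F₁/k)·e^(−kt).
F₁/k = 93.70/0.1233 = 760.05 Gt C; kt = 0.1233 × 6.78 = 0.8358, e^(−kt) = 0.4335.
M(6.78) = 760.05 + (645.6 − 760.05) × 0.4335 = 760.05 − 49.62 = 710.44 Gt C.

710 Gt C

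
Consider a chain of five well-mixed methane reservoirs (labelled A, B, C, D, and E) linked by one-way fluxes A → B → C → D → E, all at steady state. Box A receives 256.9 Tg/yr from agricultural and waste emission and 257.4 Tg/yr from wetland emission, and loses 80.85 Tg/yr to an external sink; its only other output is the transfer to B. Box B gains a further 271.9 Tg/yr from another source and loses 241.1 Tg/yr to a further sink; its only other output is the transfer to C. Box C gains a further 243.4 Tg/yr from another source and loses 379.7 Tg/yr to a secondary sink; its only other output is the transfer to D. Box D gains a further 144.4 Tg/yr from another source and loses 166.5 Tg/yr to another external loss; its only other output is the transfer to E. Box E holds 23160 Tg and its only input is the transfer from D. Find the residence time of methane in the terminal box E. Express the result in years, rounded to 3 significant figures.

Box A: F(A→B) = (256.9 + 257.4) − 80.85 = 433.45 Tg/yr.
Box B: F(B→C) = (433.45 + 271.9) − 241.1 = 464.25 Tg/yr.
Box C: F(C→D) = (464.25 + 243.4) − 379.7 = 327.95 Tg/yr.
Box D: F(D→E) = (327.95 + 144.4) − 166.5 = 305.85 Tg/yr.
Box E throughput = its input = 305.85 Tg/yr; τ = 23160 / 305.85 = 75.72 yr.

75.7 yr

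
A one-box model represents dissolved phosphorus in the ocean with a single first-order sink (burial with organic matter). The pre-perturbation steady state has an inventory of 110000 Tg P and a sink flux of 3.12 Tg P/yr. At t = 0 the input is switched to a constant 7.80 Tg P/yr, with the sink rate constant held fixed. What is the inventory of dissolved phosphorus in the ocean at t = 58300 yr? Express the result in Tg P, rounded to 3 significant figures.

243000 Tg P

The sink rate constant is k = F₀/M₀ = 3.12/110000 = 2.836×10^-5 yr⁻¹.
Solving dM/dt = F₁ − kM with M(0) = M₀ gives M(t) = F₁/k + (M₀ − F₁/k)·e^(−kt).
F₁/k = 7.80/2.836×10^-5 = 275000 Tg P; kt = 2.836×10^-5 × 58300 = 1.654, e^(−kt) = 0.1914.
M(58300) = 275000 + (110000 − 275000) × 0.1914 = 275000 − 31570 = 243430 Tg P.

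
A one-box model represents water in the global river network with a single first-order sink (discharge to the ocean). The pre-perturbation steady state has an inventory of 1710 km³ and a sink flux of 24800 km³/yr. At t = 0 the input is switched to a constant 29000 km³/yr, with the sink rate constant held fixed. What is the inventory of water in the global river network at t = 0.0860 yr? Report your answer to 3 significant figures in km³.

1920 km³

Residence time τ = M₀/F₀ = 0.06895 yr. The eventual steady state is M_∞ = M₀·(F₁/F₀) = 1710 × 29000/24800 = 1999.6 km³.
The anomaly ΔM(t) = M(t) − M_∞ decays as ΔM₀·e^(−t/τ) with ΔM₀ = 1710 − 1999.6 = −289.6 km³.
At t = 0.0860 yr, e^(−t/τ) = e^(−1.247) = 0.2873, so ΔM = −83.20 km³ and M = 1999.6 − 83.20 = 1916.4 km³.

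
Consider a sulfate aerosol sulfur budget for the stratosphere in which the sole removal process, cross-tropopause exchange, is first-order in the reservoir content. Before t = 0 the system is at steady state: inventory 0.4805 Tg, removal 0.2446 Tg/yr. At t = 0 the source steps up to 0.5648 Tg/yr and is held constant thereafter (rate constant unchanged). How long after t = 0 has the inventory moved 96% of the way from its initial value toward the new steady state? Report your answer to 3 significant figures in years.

τ = M₀/F₀ = 0.4805/0.2446 = 1.964 yr.
The remaining gap fraction is e^(−t/τ); 96% covered ⇒ e^(−t/τ) = 0.0400.
t = −τ ln(0.0400) = 1.964 × 3.219 = 6.323 yr.

6.32 yr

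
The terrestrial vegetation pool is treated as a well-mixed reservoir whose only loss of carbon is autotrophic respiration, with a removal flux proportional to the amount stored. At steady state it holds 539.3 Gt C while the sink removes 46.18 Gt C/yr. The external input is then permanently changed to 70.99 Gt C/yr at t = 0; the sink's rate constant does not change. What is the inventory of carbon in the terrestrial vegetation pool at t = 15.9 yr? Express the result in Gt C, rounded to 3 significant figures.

755 Gt C

The sink rate constant is k = F₀/M₀ = 46.18/539.3 = 0.08563 yr⁻¹.
Solving dM/dt = F₁ − kM with M(0) = M₀ gives M(t) = F₁/k + (M₀ − F₁/k)·e^(−kt).
F₁/k = 70.99/0.08563 = 829.04 Gt C; kt = 0.08563 × 15.9 = 1.362, e^(−kt) = 0.2563.
M(15.9) = 829.04 + (539.3 − 829.04) × 0.2563 = 829.04 − 74.25 = 754.78 Gt C.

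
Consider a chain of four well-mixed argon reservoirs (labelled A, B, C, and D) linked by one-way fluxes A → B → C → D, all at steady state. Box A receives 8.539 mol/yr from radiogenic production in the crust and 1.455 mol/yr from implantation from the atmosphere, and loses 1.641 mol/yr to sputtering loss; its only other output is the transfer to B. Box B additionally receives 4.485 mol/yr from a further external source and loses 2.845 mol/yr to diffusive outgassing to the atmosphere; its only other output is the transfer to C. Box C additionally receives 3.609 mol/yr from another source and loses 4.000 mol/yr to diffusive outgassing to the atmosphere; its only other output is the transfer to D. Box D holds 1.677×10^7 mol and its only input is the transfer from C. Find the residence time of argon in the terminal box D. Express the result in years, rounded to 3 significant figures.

Box A: F(A→B) = (8.539 + 1.455) − 1.641 = 8.3530 mol/yr.
Box B: F(B→C) = (8.3530 + 4.485) − 2.845 = 9.9930 mol/yr.
Box C: F(C→D) = (9.9930 + 3.609) − 4.000 = 9.6020 mol/yr.
Box D throughput = its input = 9.6020 mol/yr; τ = 1.677×10^7 / 9.6020 = 1.747×10^6 yr.

1.75×10^6 yr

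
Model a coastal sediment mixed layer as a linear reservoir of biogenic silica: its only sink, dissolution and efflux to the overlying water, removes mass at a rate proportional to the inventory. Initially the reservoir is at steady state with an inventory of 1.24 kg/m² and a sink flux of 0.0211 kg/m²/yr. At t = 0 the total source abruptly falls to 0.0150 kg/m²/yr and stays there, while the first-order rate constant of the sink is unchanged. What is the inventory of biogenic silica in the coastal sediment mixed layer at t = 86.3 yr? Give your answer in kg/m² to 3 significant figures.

0.964 kg/m²

τ = M₀/F₀ = 1.24/0.0211 = 58.77 yr; rate constant k = 1/τ.
New steady state M_∞ = F₁/k = F₁·τ = 0.0150 × 58.77 = 0.88152 kg/m².
M(t) = M_∞ + (M₀ − M_∞)·e^(−t/τ); t/τ = 86.3/58.77 = 1.468, so e^(−t/τ) = 0.2303.
M(t) = 0.88152 + 0.3585 × 0.2303 = 0.96407 kg/m².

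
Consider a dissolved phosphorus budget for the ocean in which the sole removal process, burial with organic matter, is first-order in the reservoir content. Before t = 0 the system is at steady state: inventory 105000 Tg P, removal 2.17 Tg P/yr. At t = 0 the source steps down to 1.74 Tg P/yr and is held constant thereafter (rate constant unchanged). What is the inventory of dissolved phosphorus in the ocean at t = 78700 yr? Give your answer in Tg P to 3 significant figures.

The sink rate constant is k = F₀/M₀ = 2.17/105000 = 2.067×10^-5 yr⁻¹.
Solving dM/dt = F₁ − kM with M(0) = M₀ gives M(t) = F₁/k + (M₀ − F₁/k)·e^(−kt).
F₁/k = 1.74/2.067×10^-5 = 84194 Tg P; kt = 2.067×10^-5 × 78700 = 1.626, e^(−kt) = 0.1966.
M(78700) = 84194 + (105000 − 84194) × 0.1966 = 84194 + 4091 = 88285 Tg P.

88300 Tg P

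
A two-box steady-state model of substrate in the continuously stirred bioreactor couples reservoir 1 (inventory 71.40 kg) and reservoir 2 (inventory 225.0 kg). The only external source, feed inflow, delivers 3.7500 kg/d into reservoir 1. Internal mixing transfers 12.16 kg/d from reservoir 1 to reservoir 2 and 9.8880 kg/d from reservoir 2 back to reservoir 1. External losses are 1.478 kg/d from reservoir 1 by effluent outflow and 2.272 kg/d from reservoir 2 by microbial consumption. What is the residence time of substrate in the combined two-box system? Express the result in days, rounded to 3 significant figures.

Residence time in the combined system uses the total inventory and the total *external* removal — internal exchanges between the two boxes cancel.
M_total = 71.40 + 225.0 = 296.40 kg.
ΣF_external_out = 1.478 + 2.272 = 3.7500 kg/d.
τ = M_total / ΣF_ext = 296.40 / 3.7500 = 79.04 d.

79.0 d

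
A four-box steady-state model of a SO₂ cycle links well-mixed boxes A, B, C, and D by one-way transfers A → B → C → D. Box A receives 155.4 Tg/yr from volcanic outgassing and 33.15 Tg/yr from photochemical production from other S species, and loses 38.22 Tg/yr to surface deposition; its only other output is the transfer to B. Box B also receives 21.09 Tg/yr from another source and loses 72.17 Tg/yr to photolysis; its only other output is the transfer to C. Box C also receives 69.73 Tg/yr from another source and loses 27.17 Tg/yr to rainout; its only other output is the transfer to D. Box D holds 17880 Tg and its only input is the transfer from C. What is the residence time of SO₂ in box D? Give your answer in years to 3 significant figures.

126 yr

Box A: F(A→B) = (155.4 + 33.15) − 38.22 = 150.33 Tg/yr.
Box B: F(B→C) = (150.33 + 21.09) − 72.17 = 99.250 Tg/yr.
Box C: F(C→D) = (99.250 + 69.73) − 27.17 = 141.81 Tg/yr.
Box D throughput = its input = 141.81 Tg/yr; τ = 17880 / 141.81 = 126.1 yr.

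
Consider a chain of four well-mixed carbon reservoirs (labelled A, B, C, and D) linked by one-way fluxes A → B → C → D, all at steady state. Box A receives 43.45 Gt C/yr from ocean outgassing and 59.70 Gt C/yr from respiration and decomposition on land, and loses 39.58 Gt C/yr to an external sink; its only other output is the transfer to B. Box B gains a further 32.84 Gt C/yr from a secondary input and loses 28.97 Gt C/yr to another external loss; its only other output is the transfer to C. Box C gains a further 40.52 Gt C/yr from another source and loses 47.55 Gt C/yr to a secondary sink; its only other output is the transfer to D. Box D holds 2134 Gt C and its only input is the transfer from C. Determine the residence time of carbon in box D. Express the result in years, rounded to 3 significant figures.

35.3 yr

Box A: F(A→B) = (43.45 + 59.70) − 39.58 = 63.570 Gt C/yr.
Box B: F(B→C) = (63.570 + 32.84) − 28.97 = 67.440 Gt C/yr.
Box C: F(C→D) = (67.440 + 40.52) − 47.55 = 60.410 Gt C/yr.
Box D throughput = its input = 60.410 Gt C/yr; τ = 2134 / 60.410 = 35.33 yr.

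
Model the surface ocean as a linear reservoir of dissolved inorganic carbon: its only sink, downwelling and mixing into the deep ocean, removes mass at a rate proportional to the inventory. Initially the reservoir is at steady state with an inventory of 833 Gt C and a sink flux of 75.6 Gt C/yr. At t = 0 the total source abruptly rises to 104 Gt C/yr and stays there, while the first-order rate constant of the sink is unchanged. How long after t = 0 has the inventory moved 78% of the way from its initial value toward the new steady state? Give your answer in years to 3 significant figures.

τ = M₀/F₀ = 833/75.6 = 11.02 yr.
The remaining gap fraction is e^(−t/τ); 78% covered ⇒ e^(−t/τ) = 0.220.
t = −τ ln(0.220) = 11.02 × 1.514 = 16.68 yr.

16.7 yr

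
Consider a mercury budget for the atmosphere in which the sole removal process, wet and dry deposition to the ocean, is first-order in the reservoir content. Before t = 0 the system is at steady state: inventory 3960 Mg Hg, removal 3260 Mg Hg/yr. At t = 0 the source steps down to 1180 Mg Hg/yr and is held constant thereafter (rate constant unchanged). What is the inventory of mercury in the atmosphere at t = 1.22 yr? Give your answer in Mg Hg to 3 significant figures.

The sink rate constant is k = F₀/M₀ = 3260/3960 = 0.8232 yr⁻¹.
Solving dM/dt = F₁ − kM with M(0) = M₀ gives M(t) = F₁/k + (M₀ − F₁/k)·e^(−kt).
F₁/k = 1180/0.8232 = 1433.4 Mg Hg; kt = 0.8232 × 1.22 = 1.004, e^(−kt) = 0.3663.
M(1.22) = 1433.4 + (3960 − 1433.4) × 0.3663 = 1433.4 + 925.5 = 2358.8 Mg Hg.

2360 Mg Hg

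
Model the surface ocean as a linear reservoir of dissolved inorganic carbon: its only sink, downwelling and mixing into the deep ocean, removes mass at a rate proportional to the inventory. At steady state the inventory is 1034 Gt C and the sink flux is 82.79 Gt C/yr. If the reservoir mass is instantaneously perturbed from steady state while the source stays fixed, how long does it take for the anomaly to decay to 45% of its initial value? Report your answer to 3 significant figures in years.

For a linear reservoir the anomaly decays as exp(−t/τ) with τ = M/F = 1034/82.79 = 12.49 yr.
exp(−t/τ) = 0.45 ⇒ t = −τ ln(0.45) = 12.49 × 0.7985 = 9.973 yr.

9.97 yr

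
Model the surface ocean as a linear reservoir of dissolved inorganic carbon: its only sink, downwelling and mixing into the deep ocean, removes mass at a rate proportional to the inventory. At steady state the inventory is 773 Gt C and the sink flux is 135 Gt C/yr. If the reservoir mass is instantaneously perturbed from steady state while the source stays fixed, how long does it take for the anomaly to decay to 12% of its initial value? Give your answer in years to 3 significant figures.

12.1 yr

For a linear reservoir the anomaly decays as exp(−t/τ) with τ = M/F = 773/135 = 5.726 yr.
exp(−t/τ) = 0.12 ⇒ t = −τ ln(0.12) = 5.726 × 2.120 = 12.14 yr.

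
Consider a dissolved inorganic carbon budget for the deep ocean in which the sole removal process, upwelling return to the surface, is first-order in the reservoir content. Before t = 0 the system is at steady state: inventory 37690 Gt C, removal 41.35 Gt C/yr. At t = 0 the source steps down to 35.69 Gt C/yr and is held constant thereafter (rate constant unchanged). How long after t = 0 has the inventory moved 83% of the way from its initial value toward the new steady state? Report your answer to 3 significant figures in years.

1620 yr

τ = M₀/F₀ = 37690/41.35 = 911.5 yr.
The remaining gap fraction is e^(−t/τ); 83% covered ⇒ e^(−t/τ) = 0.170.
t = −τ ln(0.170) = 911.5 × 1.772 = 1615 yr.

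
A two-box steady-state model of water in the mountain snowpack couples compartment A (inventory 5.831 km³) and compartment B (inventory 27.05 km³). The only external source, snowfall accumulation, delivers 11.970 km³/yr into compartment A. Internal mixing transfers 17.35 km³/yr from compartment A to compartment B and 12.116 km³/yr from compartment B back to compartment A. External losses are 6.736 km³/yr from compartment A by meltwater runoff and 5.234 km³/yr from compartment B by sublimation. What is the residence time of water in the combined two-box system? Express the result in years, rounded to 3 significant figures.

2.75 yr

Residence time in the combined system uses the total inventory and the total *external* removal — internal exchanges between the two boxes cancel.
M_total = 5.831 + 27.05 = 32.881 km³.
ΣF_external_out = 6.736 + 5.234 = 11.970 km³/yr.
τ = M_total / ΣF_ext = 32.881 / 11.970 = 2.747 yr.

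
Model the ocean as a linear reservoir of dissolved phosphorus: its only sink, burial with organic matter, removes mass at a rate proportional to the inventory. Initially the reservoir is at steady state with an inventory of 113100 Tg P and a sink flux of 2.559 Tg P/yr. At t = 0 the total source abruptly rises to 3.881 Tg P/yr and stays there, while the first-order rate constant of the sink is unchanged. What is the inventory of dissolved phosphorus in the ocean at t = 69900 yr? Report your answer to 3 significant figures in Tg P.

160000 Tg P

The sink rate constant is k = F₀/M₀ = 2.559/113100 = 2.263×10^-5 yr⁻¹.
Solving dM/dt = F₁ − kM with M(0) = M₀ gives M(t) = F₁/k + (M₀ − F₁/k)·e^(−kt).
F₁/k = 3.881/2.263×10^-5 = 171530 Tg P; kt = 2.263×10^-5 × 69900 = 1.582, e^(−kt) = 0.2057.
M(69900) = 171530 + (113100 − 171530) × 0.2057 = 171530 − 12020 = 159510 Tg P.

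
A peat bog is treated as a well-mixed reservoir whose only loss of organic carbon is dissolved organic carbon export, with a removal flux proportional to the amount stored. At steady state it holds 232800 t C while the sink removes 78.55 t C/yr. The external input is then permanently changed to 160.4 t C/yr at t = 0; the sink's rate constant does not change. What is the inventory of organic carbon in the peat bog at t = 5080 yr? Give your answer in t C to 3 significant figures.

432000 t C

τ = M₀/F₀ = 232800/78.55 = 2964 yr; rate constant k = 1/τ.
New steady state M_∞ = F₁/k = F₁·τ = 160.4 × 2964 = 475380 t C.
M(t) = M_∞ + (M₀ − M_∞)·e^(−t/τ); t/τ = 5080/2964 = 1.714, so e^(−t/τ) = 0.1801.
M(t) = 475380 − 242600 × 0.1801 = 431680 t C.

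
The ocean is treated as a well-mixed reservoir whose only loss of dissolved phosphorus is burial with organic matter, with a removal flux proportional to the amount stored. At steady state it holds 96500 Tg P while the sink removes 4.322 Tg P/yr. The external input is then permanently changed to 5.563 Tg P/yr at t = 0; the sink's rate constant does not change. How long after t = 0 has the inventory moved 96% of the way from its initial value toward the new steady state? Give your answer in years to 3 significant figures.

71900 yr

τ = M₀/F₀ = 96500/4.322 = 22330 yr.
The remaining gap fraction is e^(−t/τ); 96% covered ⇒ e^(−t/τ) = 0.0400.
t = −τ ln(0.0400) = 22330 × 3.219 = 71870 yr.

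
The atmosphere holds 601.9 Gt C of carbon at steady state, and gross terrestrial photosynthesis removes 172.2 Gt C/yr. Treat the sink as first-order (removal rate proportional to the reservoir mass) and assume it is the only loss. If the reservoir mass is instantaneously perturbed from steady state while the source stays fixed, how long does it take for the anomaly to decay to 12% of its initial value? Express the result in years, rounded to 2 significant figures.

For a linear reservoir the anomaly decays as exp(−t/τ) with τ = M/F = 601.9/172.2 = 3.495 yr.
exp(−t/τ) = 0.12 ⇒ t = −τ ln(0.12) = 3.495 × 2.120 = 7.411 yr.

7.4 yr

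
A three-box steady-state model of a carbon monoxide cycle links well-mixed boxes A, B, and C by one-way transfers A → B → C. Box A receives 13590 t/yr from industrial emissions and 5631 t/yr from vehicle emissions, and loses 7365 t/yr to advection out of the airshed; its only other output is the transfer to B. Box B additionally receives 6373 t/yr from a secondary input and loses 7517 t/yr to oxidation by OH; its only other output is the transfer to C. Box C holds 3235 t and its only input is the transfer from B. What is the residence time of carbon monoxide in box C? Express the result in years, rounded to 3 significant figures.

Box A: F(A→B) = (13590 + 5631) − 7365 = 11856 t/yr.
Box B: F(B→C) = (11856 + 6373) − 7517 = 10712 t/yr.
Box C throughput = its input = 10712 t/yr; τ = 3235 / 10712 = 0.3020 yr.

0.302 yr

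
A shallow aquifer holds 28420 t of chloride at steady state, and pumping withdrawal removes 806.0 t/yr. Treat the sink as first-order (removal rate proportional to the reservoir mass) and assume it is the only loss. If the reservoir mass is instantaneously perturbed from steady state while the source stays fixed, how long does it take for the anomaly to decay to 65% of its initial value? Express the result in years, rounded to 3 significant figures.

15.2 yr

For a linear reservoir the anomaly decays as exp(−t/τ) with τ = M/F = 28420/806.0 = 35.26 yr.
exp(−t/τ) = 0.65 ⇒ t = −τ ln(0.65) = 35.26 × 0.4308 = 15.19 yr.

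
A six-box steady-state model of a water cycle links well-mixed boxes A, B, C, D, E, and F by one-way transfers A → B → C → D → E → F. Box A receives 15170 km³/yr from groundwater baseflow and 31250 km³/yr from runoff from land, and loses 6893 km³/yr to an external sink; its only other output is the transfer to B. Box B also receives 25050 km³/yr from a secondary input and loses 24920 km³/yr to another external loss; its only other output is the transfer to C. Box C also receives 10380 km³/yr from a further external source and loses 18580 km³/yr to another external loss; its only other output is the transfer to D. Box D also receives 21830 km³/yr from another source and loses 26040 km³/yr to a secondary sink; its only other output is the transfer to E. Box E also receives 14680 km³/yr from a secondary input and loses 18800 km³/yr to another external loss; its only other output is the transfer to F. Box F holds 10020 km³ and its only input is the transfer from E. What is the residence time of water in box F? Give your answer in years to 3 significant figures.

0.433 yr

Box A: F(A→B) = (15170 + 31250) − 6893 = 39527 km³/yr.
Box B: F(B→C) = (39527 + 25050) − 24920 = 39657 km³/yr.
Box C: F(C→D) = (39657 + 10380) − 18580 = 31457 km³/yr.
Box D: F(D→E) = (31457 + 21830) − 26040 = 27247 km³/yr.
Box E: F(E→F) = (27247 + 14680) − 18800 = 23127 km³/yr.
Box F throughput = its input = 23127 km³/yr; τ = 10020 / 23127 = 0.4333 yr.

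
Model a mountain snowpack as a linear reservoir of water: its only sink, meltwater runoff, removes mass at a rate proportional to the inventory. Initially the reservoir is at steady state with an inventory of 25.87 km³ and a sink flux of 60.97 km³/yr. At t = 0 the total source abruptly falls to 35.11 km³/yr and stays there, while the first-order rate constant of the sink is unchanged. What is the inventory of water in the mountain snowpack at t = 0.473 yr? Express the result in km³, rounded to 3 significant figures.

18.5 km³

The sink rate constant is k = F₀/M₀ = 60.97/25.87 = 2.357 yr⁻¹.
Solving dM/dt = F₁ − kM with M(0) = M₀ gives M(t) = F₁/k + (M₀ − F₁/k)·e^(−kt).
F₁/k = 35.11/2.357 = 14.897 km³; kt = 2.357 × 0.473 = 1.115, e^(−kt) = 0.3280.
M(0.473) = 14.897 + (25.87 − 14.897) × 0.3280 = 14.897 + 3.599 = 18.496 km³.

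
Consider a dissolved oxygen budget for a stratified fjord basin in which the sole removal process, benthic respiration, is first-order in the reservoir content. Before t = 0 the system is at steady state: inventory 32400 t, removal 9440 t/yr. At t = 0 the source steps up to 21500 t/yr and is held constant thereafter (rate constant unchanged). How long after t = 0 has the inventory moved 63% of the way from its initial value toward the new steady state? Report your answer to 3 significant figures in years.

τ = M₀/F₀ = 32400/9440 = 3.432 yr.
The remaining gap fraction is e^(−t/τ); 63% covered ⇒ e^(−t/τ) = 0.370.
t = −τ ln(0.370) = 3.432 × 0.9943 = 3.412 yr.

3.41 yr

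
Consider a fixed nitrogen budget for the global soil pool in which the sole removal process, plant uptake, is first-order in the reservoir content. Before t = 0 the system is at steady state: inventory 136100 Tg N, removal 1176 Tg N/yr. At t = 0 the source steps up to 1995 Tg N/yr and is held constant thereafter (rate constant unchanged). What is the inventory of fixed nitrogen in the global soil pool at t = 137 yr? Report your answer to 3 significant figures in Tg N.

202000 Tg N

Residence time τ = M₀/F₀ = 115.7 yr. The eventual steady state is M_∞ = M₀·(F₁/F₀) = 136100 × 1995/1176 = 230880 Tg N.
The anomaly ΔM(t) = M(t) − M_∞ decays as ΔM₀·e^(−t/τ) with ΔM₀ = 136100 − 230880 = −94780 Tg N.
At t = 137 yr, e^(−t/τ) = e^(−1.184) = 0.3061, so ΔM = −29020 Tg N and M = 230880 − 29020 = 201870 Tg N.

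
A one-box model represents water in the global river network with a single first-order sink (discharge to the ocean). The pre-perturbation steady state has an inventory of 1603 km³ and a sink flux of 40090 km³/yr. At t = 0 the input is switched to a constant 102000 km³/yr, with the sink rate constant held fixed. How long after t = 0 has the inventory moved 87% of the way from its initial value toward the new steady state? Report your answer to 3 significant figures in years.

τ = M₀/F₀ = 1603/40090 = 0.03999 yr.
The remaining gap fraction is e^(−t/τ); 87% covered ⇒ e^(−t/τ) = 0.130.
t = −τ ln(0.130) = 0.03999 × 2.040 = 0.08158 yr.

0.0816 yr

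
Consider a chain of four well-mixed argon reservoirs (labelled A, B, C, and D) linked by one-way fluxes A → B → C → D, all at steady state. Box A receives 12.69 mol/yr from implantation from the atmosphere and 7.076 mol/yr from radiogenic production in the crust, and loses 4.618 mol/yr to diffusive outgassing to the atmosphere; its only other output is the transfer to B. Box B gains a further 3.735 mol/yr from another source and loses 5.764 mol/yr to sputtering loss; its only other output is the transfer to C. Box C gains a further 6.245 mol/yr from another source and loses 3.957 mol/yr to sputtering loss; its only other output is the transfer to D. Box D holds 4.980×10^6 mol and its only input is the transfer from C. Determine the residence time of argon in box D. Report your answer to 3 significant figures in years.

323000 yr

Box A: F(A→B) = (12.69 + 7.076) − 4.618 = 15.148 mol/yr.
Box B: F(B→C) = (15.148 + 3.735) − 5.764 = 13.119 mol/yr.
Box C: F(C→D) = (13.119 + 6.245) − 3.957 = 15.407 mol/yr.
Box D throughput = its input = 15.407 mol/yr; τ = 4.980×10^6 / 15.407 = 323200 yr.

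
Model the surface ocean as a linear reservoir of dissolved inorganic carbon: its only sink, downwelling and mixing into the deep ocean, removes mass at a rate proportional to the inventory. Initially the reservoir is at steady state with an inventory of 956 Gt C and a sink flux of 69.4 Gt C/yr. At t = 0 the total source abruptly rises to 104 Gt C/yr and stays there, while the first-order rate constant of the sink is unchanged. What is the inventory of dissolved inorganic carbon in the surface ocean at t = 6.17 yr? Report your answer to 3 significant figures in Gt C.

1130 Gt C

Residence time τ = M₀/F₀ = 13.78 yr. The eventual steady state is M_∞ = M₀·(F₁/F₀) = 956 × 104/69.4 = 1432.6 Gt C.
The anomaly ΔM(t) = M(t) − M_∞ decays as ΔM₀·e^(−t/τ) with ΔM₀ = 956 − 1432.6 = −476.6 Gt C.
At t = 6.17 yr, e^(−t/τ) = e^(−0.4479) = 0.6390, so ΔM = −304.5 Gt C and M = 1432.6 − 304.5 = 1128.1 Gt C.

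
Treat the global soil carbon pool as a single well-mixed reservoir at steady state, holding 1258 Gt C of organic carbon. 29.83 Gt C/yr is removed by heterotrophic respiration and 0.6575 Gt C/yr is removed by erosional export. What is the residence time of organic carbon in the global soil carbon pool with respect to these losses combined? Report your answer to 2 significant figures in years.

Total removal = 29.83 + 0.6575 = 30.487 Gt C/yr.
τ = M / ΣF_out = 1258 / 30.487 = 41.26 yr.

41 yr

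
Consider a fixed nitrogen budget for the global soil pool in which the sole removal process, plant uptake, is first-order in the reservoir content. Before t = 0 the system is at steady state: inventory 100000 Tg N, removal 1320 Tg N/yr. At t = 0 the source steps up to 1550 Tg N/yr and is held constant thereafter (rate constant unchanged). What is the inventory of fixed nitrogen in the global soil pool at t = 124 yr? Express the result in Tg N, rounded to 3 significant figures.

114000 Tg N

τ = M₀/F₀ = 100000/1320 = 75.76 yr; rate constant k = 1/τ.
New steady state M_∞ = F₁/k = F₁·τ = 1550 × 75.76 = 117420 Tg N.
M(t) = M_∞ + (M₀ − M_∞)·e^(−t/τ); t/τ = 124/75.76 = 1.637, so e^(−t/τ) = 0.1946.
M(t) = 117420 − 17420 × 0.1946 = 114030 Tg N.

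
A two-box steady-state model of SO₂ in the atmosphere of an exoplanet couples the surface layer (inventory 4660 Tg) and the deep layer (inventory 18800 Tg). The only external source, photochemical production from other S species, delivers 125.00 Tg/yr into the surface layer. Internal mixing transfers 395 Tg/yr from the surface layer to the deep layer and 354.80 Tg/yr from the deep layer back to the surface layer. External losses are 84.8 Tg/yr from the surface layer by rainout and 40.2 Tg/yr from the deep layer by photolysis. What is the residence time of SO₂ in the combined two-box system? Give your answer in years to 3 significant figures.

188 yr

For the system as a whole, the A↔B exchange is internal and contributes nothing to the throughput; only the external sinks remove mass.
M_total = 4660 + 18800 = 23460 Tg.
ΣF_external_out = 84.8 + 40.2 = 125.00 Tg/yr.
τ = M_total / ΣF_ext = 23460 / 125.00 = 187.7 yr.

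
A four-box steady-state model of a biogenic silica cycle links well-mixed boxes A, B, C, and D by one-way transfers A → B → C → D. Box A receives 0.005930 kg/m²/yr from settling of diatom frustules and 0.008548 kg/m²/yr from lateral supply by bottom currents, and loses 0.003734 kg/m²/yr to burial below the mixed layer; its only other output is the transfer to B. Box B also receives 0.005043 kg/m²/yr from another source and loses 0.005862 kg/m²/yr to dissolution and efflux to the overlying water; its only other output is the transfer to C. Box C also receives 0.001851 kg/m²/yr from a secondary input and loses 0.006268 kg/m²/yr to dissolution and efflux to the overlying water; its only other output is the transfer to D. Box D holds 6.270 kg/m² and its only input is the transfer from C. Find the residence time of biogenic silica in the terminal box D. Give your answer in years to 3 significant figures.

Box A: F(A→B) = (0.005930 + 0.008548) − 0.003734 = 0.010744 kg/m²/yr.
Box B: F(B→C) = (0.010744 + 0.005043) − 0.005862 = 0.0099250 kg/m²/yr.
Box C: F(C→D) = (0.0099250 + 0.001851) − 0.006268 = 0.0055080 kg/m²/yr.
Box D throughput = its input = 0.0055080 kg/m²/yr; τ = 6.270 / 0.0055080 = 1138 yr.

1140 yr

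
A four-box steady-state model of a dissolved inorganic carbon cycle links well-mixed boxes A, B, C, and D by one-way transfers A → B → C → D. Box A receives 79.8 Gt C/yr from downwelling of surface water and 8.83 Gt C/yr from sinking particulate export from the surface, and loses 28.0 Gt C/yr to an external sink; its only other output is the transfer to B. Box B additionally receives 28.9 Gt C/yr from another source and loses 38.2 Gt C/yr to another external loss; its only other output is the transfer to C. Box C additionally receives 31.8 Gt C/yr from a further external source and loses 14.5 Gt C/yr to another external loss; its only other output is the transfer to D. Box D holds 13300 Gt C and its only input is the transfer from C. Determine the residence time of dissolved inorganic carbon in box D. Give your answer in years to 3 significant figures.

194 yr

Box A: F(A→B) = (79.8 + 8.83) − 28.0 = 60.630 Gt C/yr.
Box B: F(B→C) = (60.630 + 28.9) − 38.2 = 51.330 Gt C/yr.
Box C: F(C→D) = (51.330 + 31.8) − 14.5 = 68.630 Gt C/yr.
Box D throughput = its input = 68.630 Gt C/yr; τ = 13300 / 68.630 = 193.8 yr.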